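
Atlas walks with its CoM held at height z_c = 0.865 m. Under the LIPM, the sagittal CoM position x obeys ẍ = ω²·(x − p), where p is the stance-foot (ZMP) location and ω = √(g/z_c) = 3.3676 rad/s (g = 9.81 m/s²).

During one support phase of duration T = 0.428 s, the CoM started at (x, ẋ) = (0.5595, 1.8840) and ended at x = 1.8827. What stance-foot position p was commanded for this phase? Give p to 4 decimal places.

p = 0.3913

ωT = 3.3676·0.428 = 1.441333; cosh(ωT) = 2.231469, sinh(ωT) = 1.994856
x(T) = p + (x₀−p)·cosh(ωT) + (ẋ₀/ω)·sinh(ωT) ⇒ p·(1 − cosh) = x(T) − x₀·cosh − (ẋ₀/ω)·sinh
numerator   = 1.8827 − (0.5595)·2.231469 − (1.8840/3.3676)·1.994856 = -0.481827
denominator = 1 − 2.231469 = -1.231469
p = -0.481827 / -1.231469 = 0.3913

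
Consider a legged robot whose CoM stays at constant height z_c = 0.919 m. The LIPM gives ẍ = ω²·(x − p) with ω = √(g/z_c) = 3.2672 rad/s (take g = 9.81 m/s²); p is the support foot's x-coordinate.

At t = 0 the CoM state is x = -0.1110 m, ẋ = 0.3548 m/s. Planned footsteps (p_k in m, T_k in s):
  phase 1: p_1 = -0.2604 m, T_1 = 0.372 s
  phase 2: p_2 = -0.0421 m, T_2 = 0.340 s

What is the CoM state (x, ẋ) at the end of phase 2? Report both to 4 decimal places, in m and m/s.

phase 1: p=-0.2604, T=0.372, ωT=1.215398, cosh=1.834114, sinh=1.537523; start (x,ẋ)=(-0.111000, 0.354800) → end (x,ẋ)=(0.180583, 1.401239)
phase 2: p=-0.0421, T=0.340, ωT=1.110848, cosh=1.683106, sinh=1.353827; start (x,ẋ)=(0.180583, 1.401239) → end (x,ẋ)=(0.913329, 3.343411)

x = 0.9133, ẋ = 3.3434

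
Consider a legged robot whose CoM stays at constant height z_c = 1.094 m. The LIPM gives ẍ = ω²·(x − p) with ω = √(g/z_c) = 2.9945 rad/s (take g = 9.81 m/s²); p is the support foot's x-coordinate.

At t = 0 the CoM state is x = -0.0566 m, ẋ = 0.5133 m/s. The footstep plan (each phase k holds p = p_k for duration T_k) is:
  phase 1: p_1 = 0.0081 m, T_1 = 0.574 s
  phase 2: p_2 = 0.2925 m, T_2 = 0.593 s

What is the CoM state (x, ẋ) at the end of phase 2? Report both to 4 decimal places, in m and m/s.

x = 1.1826, ẋ = 2.8311

phase 1: p=0.0081, T=0.574, ωT=1.718843, cosh=2.878672, sinh=2.699399; start (x,ẋ)=(-0.056600, 0.513300) → end (x,ẋ)=(0.284565, 0.954630)
phase 2: p=0.2925, T=0.593, ωT=1.775738, cosh=3.036999, sinh=2.867641; start (x,ẋ)=(0.284565, 0.954630) → end (x,ẋ)=(1.182590, 2.831074)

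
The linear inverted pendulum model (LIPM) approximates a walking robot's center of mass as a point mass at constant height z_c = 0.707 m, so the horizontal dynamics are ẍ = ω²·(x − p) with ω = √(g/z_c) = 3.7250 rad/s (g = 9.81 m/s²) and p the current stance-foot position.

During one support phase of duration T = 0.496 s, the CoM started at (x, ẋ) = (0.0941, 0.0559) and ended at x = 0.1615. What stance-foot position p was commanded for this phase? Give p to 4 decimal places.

ωT = 3.7250·0.496 = 1.847600; cosh(ωT) = 3.251095, sinh(ωT) = 3.093480
x(T) = p + (x₀−p)·cosh(ωT) + (ẋ₀/ω)·sinh(ωT) ⇒ p·(1 − cosh) = x(T) − x₀·cosh − (ẋ₀/ω)·sinh
numerator   = 0.1615 − (0.0941)·3.251095 − (0.0559/3.7250)·3.093480 = -0.190851
denominator = 1 − 3.251095 = -2.251095
p = -0.190851 / -2.251095 = 0.0848

p = 0.0848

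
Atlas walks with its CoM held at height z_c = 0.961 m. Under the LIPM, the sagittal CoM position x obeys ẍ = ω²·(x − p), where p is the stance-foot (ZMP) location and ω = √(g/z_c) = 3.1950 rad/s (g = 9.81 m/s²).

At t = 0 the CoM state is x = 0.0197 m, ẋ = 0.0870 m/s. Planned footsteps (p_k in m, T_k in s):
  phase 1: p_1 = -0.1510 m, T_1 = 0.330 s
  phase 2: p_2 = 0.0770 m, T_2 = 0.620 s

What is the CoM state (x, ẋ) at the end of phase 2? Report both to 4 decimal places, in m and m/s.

x = 1.2974, ẋ = 3.9776

phase 1: p=-0.1510, T=0.330, ωT=1.054350, cosh=1.609264, sinh=1.260845; start (x,ẋ)=(0.019700, 0.087000) → end (x,ẋ)=(0.158034, 0.827654)
phase 2: p=0.0770, T=0.620, ωT=1.980900, cosh=3.693605, sinh=3.555660; start (x,ẋ)=(0.158034, 0.827654) → end (x,ẋ)=(1.297390, 3.977602)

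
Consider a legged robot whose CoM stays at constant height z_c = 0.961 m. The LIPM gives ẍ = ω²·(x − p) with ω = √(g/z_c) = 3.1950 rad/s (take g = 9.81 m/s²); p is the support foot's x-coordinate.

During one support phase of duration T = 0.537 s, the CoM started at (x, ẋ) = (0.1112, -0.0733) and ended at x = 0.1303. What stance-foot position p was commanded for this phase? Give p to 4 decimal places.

ωT = 3.1950·0.537 = 1.715715; cosh(ωT) = 2.870243, sinh(ωT) = 2.690407
x(T) = p + (x₀−p)·cosh(ωT) + (ẋ₀/ω)·sinh(ωT) ⇒ p·(1 − cosh) = x(T) − x₀·cosh − (ẋ₀/ω)·sinh
numerator   = 0.1303 − (0.1112)·2.870243 − (-0.0733/3.1950)·2.690407 = -0.127147
denominator = 1 − 2.870243 = -1.870243
p = -0.127147 / -1.870243 = 0.0680

p = 0.0680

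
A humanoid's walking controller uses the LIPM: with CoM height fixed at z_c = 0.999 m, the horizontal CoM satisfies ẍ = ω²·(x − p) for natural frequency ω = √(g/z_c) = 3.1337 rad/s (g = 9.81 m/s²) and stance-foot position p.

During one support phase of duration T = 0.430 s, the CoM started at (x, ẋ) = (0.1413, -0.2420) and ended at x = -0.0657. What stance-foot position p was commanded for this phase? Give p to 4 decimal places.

p = 0.2063

ωT = 3.1337·0.430 = 1.347491; cosh(ωT) = 2.053825, sinh(ωT) = 1.793934
x(T) = p + (x₀−p)·cosh(ωT) + (ẋ₀/ω)·sinh(ωT) ⇒ p·(1 − cosh) = x(T) − x₀·cosh − (ẋ₀/ω)·sinh
numerator   = -0.0657 − (0.1413)·2.053825 − (-0.2420/3.1337)·1.793934 = -0.217369
denominator = 1 − 2.053825 = -1.053825
p = -0.217369 / -1.053825 = 0.2063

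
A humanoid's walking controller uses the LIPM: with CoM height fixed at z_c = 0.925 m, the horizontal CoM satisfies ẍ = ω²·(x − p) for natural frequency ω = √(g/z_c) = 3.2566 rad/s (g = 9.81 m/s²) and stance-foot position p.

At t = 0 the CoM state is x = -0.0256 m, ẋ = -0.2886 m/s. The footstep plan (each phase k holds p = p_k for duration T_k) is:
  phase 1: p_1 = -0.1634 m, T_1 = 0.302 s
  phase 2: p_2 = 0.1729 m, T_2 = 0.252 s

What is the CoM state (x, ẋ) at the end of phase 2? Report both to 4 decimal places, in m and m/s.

x = -0.1151, ẋ = -0.5773

phase 1: p=-0.1634, T=0.302, ωT=0.983493, cosh=1.523891, sinh=1.149889; start (x,ẋ)=(-0.025600, -0.288600) → end (x,ẋ)=(-0.055311, 0.076229)
phase 2: p=0.1729, T=0.252, ωT=0.820663, cosh=1.356073, sinh=0.915933; start (x,ẋ)=(-0.055311, 0.076229) → end (x,ẋ)=(-0.115131, -0.577343)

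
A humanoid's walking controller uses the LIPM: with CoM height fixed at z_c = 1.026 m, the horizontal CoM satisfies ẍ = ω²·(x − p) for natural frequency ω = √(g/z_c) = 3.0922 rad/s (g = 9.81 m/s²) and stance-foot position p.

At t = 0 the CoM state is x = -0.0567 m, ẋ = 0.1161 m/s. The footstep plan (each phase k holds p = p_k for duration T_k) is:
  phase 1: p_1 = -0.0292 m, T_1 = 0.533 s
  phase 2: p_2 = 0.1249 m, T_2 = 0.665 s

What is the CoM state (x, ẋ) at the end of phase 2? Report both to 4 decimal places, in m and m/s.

x = -0.2840, ẋ = -1.1985

phase 1: p=-0.0292, T=0.533, ωT=1.648143, cosh=2.694862, sinh=2.502455; start (x,ẋ)=(-0.056700, 0.116100) → end (x,ẋ)=(-0.009351, 0.100076)
phase 2: p=0.1249, T=0.665, ωT=2.056313, cosh=3.972510, sinh=3.844585; start (x,ẋ)=(-0.009351, 0.100076) → end (x,ẋ)=(-0.283989, -1.198457)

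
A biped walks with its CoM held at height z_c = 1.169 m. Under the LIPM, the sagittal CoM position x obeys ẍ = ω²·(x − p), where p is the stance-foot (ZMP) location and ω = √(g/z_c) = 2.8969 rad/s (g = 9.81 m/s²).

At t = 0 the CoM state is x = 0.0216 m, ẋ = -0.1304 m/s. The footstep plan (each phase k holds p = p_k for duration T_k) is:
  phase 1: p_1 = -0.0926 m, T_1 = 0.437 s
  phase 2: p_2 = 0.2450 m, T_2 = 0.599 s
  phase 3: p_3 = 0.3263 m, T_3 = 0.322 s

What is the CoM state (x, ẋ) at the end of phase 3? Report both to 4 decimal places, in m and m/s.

x = -0.4678, ẋ = -2.1489

phase 1: p=-0.0926, T=0.437, ωT=1.265945, cosh=1.914208, sinh=1.632235; start (x,ẋ)=(0.021600, -0.130400) → end (x,ẋ)=(0.052530, 0.290373)
phase 2: p=0.2450, T=0.599, ωT=1.735243, cosh=2.923332, sinh=2.746974; start (x,ẋ)=(0.052530, 0.290373) → end (x,ẋ)=(-0.042309, -0.682766)
phase 3: p=0.3263, T=0.322, ωT=0.932802, cosh=1.467535, sinh=1.074085; start (x,ẋ)=(-0.042309, -0.682766) → end (x,ẋ)=(-0.467796, -2.148917)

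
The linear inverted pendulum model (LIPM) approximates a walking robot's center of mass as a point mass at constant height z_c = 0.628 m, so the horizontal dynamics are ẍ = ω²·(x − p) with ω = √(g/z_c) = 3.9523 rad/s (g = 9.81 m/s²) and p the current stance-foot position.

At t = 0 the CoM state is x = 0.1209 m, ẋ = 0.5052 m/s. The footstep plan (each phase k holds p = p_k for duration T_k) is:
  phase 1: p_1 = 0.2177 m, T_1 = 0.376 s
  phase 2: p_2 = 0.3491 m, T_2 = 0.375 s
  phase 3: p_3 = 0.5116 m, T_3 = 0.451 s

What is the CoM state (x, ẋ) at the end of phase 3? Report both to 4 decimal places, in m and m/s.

phase 1: p=0.2177, T=0.376, ωT=1.486065, cosh=2.322965, sinh=2.096704; start (x,ẋ)=(0.120900, 0.505200) → end (x,ẋ)=(0.260847, 0.371399)
phase 2: p=0.3491, T=0.375, ωT=1.482112, cosh=2.314696, sinh=2.087539; start (x,ẋ)=(0.260847, 0.371399) → end (x,ẋ)=(0.340987, 0.131536)
phase 3: p=0.5116, T=0.451, ωT=1.782487, cosh=3.056422, sinh=2.888202; start (x,ẋ)=(0.340987, 0.131536) → end (x,ẋ)=(0.086258, -1.545521)

x = 0.0863, ẋ = -1.5455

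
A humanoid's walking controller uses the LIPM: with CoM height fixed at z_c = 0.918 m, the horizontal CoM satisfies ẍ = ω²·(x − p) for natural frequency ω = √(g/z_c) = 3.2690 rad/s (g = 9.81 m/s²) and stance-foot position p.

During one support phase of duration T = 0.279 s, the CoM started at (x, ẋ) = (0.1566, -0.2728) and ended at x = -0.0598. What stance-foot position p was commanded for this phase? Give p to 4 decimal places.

p = 0.4468

ωT = 3.2690·0.279 = 0.912051; cosh(ωT) = 1.445561, sinh(ωT) = 1.043862
x(T) = p + (x₀−p)·cosh(ωT) + (ẋ₀/ω)·sinh(ωT) ⇒ p·(1 − cosh) = x(T) − x₀·cosh − (ẋ₀/ω)·sinh
numerator   = -0.0598 − (0.1566)·1.445561 − (-0.2728/3.2690)·1.043862 = -0.199064
denominator = 1 − 1.445561 = -0.445561
p = -0.199064 / -0.445561 = 0.4468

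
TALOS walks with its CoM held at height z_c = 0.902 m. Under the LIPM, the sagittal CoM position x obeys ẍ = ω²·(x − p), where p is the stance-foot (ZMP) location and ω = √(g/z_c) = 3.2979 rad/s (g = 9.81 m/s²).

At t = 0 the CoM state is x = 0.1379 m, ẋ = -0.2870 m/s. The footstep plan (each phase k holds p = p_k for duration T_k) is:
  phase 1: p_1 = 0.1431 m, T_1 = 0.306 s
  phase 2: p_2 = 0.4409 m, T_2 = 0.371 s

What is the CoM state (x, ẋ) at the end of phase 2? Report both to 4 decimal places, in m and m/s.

phase 1: p=0.1431, T=0.306, ωT=1.009157, cosh=1.553907, sinh=1.189381; start (x,ẋ)=(0.137900, -0.287000) → end (x,ẋ)=(0.031514, -0.466368)
phase 2: p=0.4409, T=0.371, ωT=1.223521, cosh=1.846664, sinh=1.552471; start (x,ẋ)=(0.031514, -0.466368) → end (x,ẋ)=(-0.534639, -2.957240)

x = -0.5346, ẋ = -2.9572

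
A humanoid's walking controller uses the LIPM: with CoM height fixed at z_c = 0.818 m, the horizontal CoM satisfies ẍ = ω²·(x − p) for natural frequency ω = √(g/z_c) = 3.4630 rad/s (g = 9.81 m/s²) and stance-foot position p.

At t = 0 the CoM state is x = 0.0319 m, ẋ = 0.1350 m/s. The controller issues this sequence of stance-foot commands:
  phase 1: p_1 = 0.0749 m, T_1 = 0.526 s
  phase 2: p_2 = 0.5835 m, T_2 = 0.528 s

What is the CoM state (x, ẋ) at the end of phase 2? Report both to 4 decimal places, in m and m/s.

phase 1: p=0.0749, T=0.526, ωT=1.821538, cosh=3.171567, sinh=3.009791; start (x,ẋ)=(0.031900, 0.135000) → end (x,ẋ)=(0.055855, -0.020023)
phase 2: p=0.5835, T=0.528, ωT=1.828464, cosh=3.192489, sinh=3.031829; start (x,ẋ)=(0.055855, -0.020023) → end (x,ẋ)=(-1.118532, -5.603789)

x = -1.1185, ẋ = -5.6038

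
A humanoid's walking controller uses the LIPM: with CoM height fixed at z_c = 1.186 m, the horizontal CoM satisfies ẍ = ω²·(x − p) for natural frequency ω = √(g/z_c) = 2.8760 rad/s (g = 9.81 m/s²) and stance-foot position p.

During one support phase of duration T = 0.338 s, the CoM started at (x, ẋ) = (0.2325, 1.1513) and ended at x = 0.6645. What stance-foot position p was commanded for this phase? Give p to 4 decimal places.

p = 0.2744

ωT = 2.8760·0.338 = 0.972088; cosh(ωT) = 1.510875, sinh(ωT) = 1.132583
x(T) = p + (x₀−p)·cosh(ωT) + (ẋ₀/ω)·sinh(ωT) ⇒ p·(1 − cosh) = x(T) − x₀·cosh − (ẋ₀/ω)·sinh
numerator   = 0.6645 − (0.2325)·1.510875 − (1.1513/2.8760)·1.132583 = -0.140166
denominator = 1 − 1.510875 = -0.510875
p = -0.140166 / -0.510875 = 0.2744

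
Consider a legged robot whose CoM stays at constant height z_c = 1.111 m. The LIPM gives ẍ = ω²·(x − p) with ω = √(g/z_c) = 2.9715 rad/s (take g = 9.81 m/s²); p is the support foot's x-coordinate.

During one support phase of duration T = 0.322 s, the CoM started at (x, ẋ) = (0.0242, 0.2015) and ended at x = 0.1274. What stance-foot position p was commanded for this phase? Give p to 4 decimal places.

ωT = 2.9715·0.322 = 0.956823; cosh(ωT) = 1.493762, sinh(ωT) = 1.109651
x(T) = p + (x₀−p)·cosh(ωT) + (ẋ₀/ω)·sinh(ωT) ⇒ p·(1 − cosh) = x(T) − x₀·cosh − (ẋ₀/ω)·sinh
numerator   = 0.1274 − (0.0242)·1.493762 − (0.2015/2.9715)·1.109651 = 0.016005
denominator = 1 − 1.493762 = -0.493762
p = 0.016005 / -0.493762 = -0.0324

p = -0.0324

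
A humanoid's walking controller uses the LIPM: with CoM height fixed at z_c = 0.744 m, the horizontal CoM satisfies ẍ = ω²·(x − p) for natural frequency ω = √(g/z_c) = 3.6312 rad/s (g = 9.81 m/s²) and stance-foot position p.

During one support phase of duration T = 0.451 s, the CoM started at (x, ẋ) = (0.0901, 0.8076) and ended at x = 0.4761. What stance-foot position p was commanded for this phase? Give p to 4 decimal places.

ωT = 3.6312·0.451 = 1.637671; cosh(ωT) = 2.668805, sinh(ωT) = 2.474373
x(T) = p + (x₀−p)·cosh(ωT) + (ẋ₀/ω)·sinh(ωT) ⇒ p·(1 − cosh) = x(T) − x₀·cosh − (ẋ₀/ω)·sinh
numerator   = 0.4761 − (0.0901)·2.668805 − (0.8076/3.6312)·2.474373 = -0.314674
denominator = 1 − 2.668805 = -1.668805
p = -0.314674 / -1.668805 = 0.1886

p = 0.1886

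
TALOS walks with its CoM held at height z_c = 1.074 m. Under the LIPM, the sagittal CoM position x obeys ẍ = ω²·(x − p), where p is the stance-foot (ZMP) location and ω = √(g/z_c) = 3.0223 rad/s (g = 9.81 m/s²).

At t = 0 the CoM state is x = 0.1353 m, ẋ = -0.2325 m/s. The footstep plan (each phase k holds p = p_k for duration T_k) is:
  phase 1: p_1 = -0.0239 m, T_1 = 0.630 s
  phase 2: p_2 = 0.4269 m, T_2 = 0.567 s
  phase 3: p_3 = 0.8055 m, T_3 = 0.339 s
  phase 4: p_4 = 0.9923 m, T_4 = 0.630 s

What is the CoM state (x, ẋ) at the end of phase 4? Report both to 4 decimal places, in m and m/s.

phase 1: p=-0.0239, T=0.630, ωT=1.904049, cosh=3.430992, sinh=3.282028; start (x,ẋ)=(0.135300, -0.232500) → end (x,ẋ)=(0.269834, 0.781443)
phase 2: p=0.4269, T=0.567, ωT=1.713644, cosh=2.864677, sinh=2.684469; start (x,ẋ)=(0.269834, 0.781443) → end (x,ẋ)=(0.671049, 0.964258)
phase 3: p=0.8055, T=0.339, ωT=1.024560, cosh=1.572412, sinh=1.213457; start (x,ẋ)=(0.671049, 0.964258) → end (x,ẋ)=(0.981238, 1.023121)
phase 4: p=0.9923, T=0.630, ωT=1.904049, cosh=3.430992, sinh=3.282028; start (x,ẋ)=(0.981238, 1.023121) → end (x,ẋ)=(2.065393, 3.400596)

x = 2.0654, ẋ = 3.4006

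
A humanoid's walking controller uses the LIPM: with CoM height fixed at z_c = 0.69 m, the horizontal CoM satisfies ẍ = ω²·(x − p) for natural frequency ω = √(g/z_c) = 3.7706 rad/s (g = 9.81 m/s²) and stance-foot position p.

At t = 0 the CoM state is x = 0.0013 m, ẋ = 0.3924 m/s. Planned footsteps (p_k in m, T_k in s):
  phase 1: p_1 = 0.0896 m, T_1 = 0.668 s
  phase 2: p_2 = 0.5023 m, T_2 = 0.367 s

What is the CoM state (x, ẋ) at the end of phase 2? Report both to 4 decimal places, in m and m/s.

x = 0.0158, ẋ = -1.4298

phase 1: p=0.0896, T=0.668, ωT=2.518761, cosh=6.246882, sinh=6.166323; start (x,ẋ)=(0.001300, 0.392400) → end (x,ẋ)=(0.179719, 0.398237)
phase 2: p=0.5023, T=0.367, ωT=1.383810, cosh=2.120349, sinh=1.869727; start (x,ẋ)=(0.179719, 0.398237) → end (x,ẋ)=(0.015790, -1.429792)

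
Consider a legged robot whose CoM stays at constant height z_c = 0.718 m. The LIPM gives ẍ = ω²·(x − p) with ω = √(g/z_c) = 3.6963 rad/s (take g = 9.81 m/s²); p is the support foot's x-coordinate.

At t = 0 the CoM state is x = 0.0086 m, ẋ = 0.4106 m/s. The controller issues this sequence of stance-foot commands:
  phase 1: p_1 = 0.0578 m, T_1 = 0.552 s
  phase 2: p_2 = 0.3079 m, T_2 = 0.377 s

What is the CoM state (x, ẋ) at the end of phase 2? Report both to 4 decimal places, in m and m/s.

phase 1: p=0.0578, T=0.552, ωT=2.040358, cosh=3.911671, sinh=3.781689; start (x,ẋ)=(0.008600, 0.410600) → end (x,ẋ)=(0.285431, 0.918402)
phase 2: p=0.3079, T=0.377, ωT=1.393505, cosh=2.138575, sinh=1.890372; start (x,ẋ)=(0.285431, 0.918402) → end (x,ẋ)=(0.729540, 1.807073)

x = 0.7295, ẋ = 1.8071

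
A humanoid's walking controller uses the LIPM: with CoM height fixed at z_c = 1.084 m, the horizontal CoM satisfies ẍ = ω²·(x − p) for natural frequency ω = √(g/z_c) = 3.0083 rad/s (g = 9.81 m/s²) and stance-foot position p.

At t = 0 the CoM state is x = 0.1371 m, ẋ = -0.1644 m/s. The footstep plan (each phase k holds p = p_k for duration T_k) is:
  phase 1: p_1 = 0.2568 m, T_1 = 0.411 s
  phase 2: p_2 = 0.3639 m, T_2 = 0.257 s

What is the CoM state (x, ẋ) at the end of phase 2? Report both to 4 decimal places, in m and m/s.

x = -0.4315, ẋ = -2.2179

phase 1: p=0.2568, T=0.411, ωT=1.236411, cosh=1.866830, sinh=1.576405; start (x,ẋ)=(0.137100, -0.164400) → end (x,ẋ)=(-0.052808, -0.874560)
phase 2: p=0.3639, T=0.257, ωT=0.773133, cosh=1.314054, sinh=0.852489; start (x,ẋ)=(-0.052808, -0.874560) → end (x,ẋ)=(-0.431509, -2.217886)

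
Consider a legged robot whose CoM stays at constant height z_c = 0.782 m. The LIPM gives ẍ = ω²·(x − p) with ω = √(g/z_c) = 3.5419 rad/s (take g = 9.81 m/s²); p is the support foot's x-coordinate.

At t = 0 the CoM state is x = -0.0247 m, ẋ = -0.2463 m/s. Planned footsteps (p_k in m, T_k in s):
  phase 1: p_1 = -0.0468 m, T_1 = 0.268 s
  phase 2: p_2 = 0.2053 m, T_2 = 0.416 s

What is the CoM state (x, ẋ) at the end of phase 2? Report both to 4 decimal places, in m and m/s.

x = -0.6371, ẋ = -2.8078

phase 1: p=-0.0468, T=0.268, ωT=0.949229, cosh=1.485378, sinh=1.098339; start (x,ẋ)=(-0.024700, -0.246300) → end (x,ẋ)=(-0.090350, -0.279875)
phase 2: p=0.2053, T=0.416, ωT=1.473430, cosh=2.296659, sinh=2.067521; start (x,ẋ)=(-0.090350, -0.279875) → end (x,ẋ)=(-0.637081, -2.807812)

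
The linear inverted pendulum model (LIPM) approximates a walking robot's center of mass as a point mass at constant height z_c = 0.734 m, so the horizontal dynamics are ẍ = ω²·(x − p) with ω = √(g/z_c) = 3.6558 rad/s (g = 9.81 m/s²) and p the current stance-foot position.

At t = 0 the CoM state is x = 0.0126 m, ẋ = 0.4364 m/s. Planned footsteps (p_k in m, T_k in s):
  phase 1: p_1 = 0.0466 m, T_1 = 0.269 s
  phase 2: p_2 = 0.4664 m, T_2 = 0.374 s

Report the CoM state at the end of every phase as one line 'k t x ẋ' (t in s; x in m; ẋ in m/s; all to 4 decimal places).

phase 1: p=0.0466, T=0.269, ωT=0.983410, cosh=1.523796, sinh=1.149762; start (x,ẋ)=(0.012600, 0.436400) → end (x,ẋ)=(0.132040, 0.522072)
phase 2: p=0.4664, T=0.374, ωT=1.367269, cosh=2.089710, sinh=1.834908; start (x,ẋ)=(0.132040, 0.522072) → end (x,ẋ)=(0.029722, -1.151925)

1 0.2690 0.1320 0.5221
2 0.6430 0.0297 -1.1519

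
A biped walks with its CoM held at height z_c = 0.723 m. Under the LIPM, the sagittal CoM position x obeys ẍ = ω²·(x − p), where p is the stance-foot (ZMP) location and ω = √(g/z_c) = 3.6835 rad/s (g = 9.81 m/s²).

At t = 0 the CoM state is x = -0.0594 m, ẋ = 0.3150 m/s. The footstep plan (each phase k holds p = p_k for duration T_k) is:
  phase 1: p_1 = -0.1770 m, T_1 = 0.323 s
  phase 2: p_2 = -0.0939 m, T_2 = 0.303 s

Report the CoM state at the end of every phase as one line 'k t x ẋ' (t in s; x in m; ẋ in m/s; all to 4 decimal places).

1 0.3230 0.1616 1.2114
2 0.6260 0.7862 3.3302

phase 1: p=-0.1770, T=0.323, ωT=1.189771, cosh=1.795309, sinh=1.491018; start (x,ẋ)=(-0.059400, 0.315000) → end (x,ẋ)=(0.161635, 1.211401)
phase 2: p=-0.0939, T=0.303, ωT=1.116100, cosh=1.690240, sinh=1.362686; start (x,ẋ)=(0.161635, 1.211401) → end (x,ẋ)=(0.786165, 3.330204)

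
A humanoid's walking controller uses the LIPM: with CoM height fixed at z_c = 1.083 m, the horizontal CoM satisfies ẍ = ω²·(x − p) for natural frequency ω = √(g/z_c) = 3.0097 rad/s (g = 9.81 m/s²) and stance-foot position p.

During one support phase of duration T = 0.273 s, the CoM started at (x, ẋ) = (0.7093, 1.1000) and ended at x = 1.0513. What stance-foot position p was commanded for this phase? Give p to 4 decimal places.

p = 0.6904

ωT = 3.0097·0.273 = 0.821648; cosh(ωT) = 1.356976, sinh(ωT) = 0.917269
x(T) = p + (x₀−p)·cosh(ωT) + (ẋ₀/ω)·sinh(ωT) ⇒ p·(1 − cosh) = x(T) − x₀·cosh − (ẋ₀/ω)·sinh
numerator   = 1.0513 − (0.7093)·1.356976 − (1.1000/3.0097)·0.917269 = -0.246451
denominator = 1 − 1.356976 = -0.356976
p = -0.246451 / -0.356976 = 0.6904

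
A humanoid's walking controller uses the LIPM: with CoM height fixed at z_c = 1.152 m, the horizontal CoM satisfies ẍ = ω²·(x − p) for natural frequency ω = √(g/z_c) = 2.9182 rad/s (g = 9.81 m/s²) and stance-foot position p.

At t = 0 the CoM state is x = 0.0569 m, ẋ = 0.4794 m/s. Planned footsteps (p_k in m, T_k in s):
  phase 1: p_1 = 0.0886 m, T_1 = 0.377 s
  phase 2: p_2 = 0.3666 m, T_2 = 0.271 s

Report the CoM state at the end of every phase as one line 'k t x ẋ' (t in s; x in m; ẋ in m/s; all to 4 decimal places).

1 0.3770 0.2552 0.6764
2 0.6480 0.4215 0.6144

phase 1: p=0.0886, T=0.377, ωT=1.100161, cosh=1.668734, sinh=1.335917; start (x,ẋ)=(0.056900, 0.479400) → end (x,ẋ)=(0.255165, 0.676410)
phase 2: p=0.3666, T=0.271, ωT=0.790832, cosh=1.329349, sinh=0.875882; start (x,ẋ)=(0.255165, 0.676410) → end (x,ẋ)=(0.421484, 0.614356)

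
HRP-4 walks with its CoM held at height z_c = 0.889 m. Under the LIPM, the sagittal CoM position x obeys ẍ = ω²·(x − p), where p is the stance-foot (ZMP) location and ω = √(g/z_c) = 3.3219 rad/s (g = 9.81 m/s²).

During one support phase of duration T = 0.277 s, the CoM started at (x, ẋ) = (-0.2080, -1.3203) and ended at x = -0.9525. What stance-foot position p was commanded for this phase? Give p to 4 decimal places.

ωT = 3.3219·0.277 = 0.920166; cosh(ωT) = 1.454080, sinh(ωT) = 1.055627
x(T) = p + (x₀−p)·cosh(ωT) + (ẋ₀/ω)·sinh(ωT) ⇒ p·(1 − cosh) = x(T) − x₀·cosh − (ẋ₀/ω)·sinh
numerator   = -0.9525 − (-0.2080)·1.454080 − (-1.3203/3.3219)·1.055627 = -0.230489
denominator = 1 − 1.454080 = -0.454080
p = -0.230489 / -0.454080 = 0.5076

p = 0.5076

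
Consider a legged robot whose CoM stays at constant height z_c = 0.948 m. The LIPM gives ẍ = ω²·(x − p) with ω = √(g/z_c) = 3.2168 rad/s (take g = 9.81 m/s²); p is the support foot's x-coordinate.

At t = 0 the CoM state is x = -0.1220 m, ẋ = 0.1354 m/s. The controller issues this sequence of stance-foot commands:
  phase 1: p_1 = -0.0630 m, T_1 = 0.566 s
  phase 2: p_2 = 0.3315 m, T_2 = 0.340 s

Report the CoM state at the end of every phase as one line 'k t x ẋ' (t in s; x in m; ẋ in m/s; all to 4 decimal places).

1 0.5660 -0.1234 -0.1416
2 0.9060 -0.4821 -2.1743

phase 1: p=-0.0630, T=0.566, ωT=1.820709, cosh=3.169073, sinh=3.007162; start (x,ẋ)=(-0.122000, 0.135400) → end (x,ẋ)=(-0.123399, -0.141640)
phase 2: p=0.3315, T=0.340, ωT=1.093712, cosh=1.660153, sinh=1.325182; start (x,ẋ)=(-0.123399, -0.141640) → end (x,ẋ)=(-0.482052, -2.174310)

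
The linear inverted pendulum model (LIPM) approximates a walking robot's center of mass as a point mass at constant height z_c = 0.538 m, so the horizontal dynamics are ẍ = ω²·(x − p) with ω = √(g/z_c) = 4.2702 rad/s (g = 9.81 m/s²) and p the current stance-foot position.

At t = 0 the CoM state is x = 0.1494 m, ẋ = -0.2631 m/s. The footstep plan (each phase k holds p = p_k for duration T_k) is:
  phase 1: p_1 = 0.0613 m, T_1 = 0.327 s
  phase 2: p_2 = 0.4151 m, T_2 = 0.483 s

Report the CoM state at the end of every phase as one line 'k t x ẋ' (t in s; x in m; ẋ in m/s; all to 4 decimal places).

phase 1: p=0.0613, T=0.327, ωT=1.396355, cosh=2.143972, sinh=1.896475; start (x,ẋ)=(0.149400, -0.263100) → end (x,ẋ)=(0.133336, 0.149384)
phase 2: p=0.4151, T=0.483, ωT=2.062507, cosh=3.996398, sinh=3.869263; start (x,ẋ)=(0.133336, 0.149384) → end (x,ẋ)=(-0.575582, -4.058451)

1 0.3270 0.1333 0.1494
2 0.8100 -0.5756 -4.0585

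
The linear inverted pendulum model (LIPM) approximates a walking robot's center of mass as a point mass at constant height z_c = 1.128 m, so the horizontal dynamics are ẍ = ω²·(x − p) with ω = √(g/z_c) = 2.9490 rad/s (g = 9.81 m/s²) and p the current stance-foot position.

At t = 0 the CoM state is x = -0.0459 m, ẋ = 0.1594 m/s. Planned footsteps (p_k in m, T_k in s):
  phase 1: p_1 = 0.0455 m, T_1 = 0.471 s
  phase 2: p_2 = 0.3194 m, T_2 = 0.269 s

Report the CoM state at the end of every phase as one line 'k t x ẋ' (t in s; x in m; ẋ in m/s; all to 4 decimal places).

phase 1: p=0.0455, T=0.471, ωT=1.388979, cosh=2.130041, sinh=1.880712; start (x,ẋ)=(-0.045900, 0.159400) → end (x,ẋ)=(-0.047529, -0.167396)
phase 2: p=0.3194, T=0.269, ωT=0.793281, cosh=1.331498, sinh=0.879140; start (x,ẋ)=(-0.047529, -0.167396) → end (x,ẋ)=(-0.219068, -1.174181)

1 0.4710 -0.0475 -0.1674
2 0.7400 -0.2191 -1.1742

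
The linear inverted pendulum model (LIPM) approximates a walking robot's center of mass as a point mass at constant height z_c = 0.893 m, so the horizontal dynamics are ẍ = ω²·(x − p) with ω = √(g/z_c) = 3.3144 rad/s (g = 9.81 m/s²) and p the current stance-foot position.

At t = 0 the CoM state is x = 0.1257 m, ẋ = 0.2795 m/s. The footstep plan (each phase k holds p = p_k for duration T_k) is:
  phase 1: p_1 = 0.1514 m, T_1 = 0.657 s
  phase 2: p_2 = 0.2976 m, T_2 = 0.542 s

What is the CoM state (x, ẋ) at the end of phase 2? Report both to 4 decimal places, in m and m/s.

x = 1.4032, ẋ = 3.7516

phase 1: p=0.1514, T=0.657, ωT=2.177561, cosh=4.469036, sinh=4.355719; start (x,ẋ)=(0.125700, 0.279500) → end (x,ẋ)=(0.403859, 0.878075)
phase 2: p=0.2976, T=0.542, ωT=1.796405, cosh=3.096916, sinh=2.931021; start (x,ẋ)=(0.403859, 0.878075) → end (x,ẋ)=(1.403183, 3.751587)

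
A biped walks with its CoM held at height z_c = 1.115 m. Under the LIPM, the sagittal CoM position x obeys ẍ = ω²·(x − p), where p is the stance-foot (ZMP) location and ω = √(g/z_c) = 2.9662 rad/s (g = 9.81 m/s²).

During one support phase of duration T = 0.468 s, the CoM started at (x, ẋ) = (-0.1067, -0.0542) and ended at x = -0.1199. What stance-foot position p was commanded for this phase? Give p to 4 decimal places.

p = -0.1254

ωT = 2.9662·0.468 = 1.388182; cosh(ωT) = 2.128542, sinh(ωT) = 1.879014
x(T) = p + (x₀−p)·cosh(ωT) + (ẋ₀/ω)·sinh(ωT) ⇒ p·(1 − cosh) = x(T) − x₀·cosh − (ẋ₀/ω)·sinh
numerator   = -0.1199 − (-0.1067)·2.128542 − (-0.0542/2.9662)·1.879014 = 0.141550
denominator = 1 − 2.128542 = -1.128542
p = 0.141550 / -1.128542 = -0.1254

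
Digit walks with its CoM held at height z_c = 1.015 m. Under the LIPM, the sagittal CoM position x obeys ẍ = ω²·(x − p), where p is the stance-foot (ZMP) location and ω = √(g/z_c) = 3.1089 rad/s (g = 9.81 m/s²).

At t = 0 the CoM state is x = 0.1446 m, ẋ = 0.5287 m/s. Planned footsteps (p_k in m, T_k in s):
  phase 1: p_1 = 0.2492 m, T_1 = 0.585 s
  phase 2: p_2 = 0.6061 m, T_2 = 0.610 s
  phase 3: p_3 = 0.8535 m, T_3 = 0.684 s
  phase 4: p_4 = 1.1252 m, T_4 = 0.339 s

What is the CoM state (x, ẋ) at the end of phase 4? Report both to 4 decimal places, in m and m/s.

x = 1.4392, ẋ = 1.3104

phase 1: p=0.2492, T=0.585, ωT=1.818707, cosh=3.163058, sinh=3.000822; start (x,ẋ)=(0.144600, 0.528700) → end (x,ẋ)=(0.428664, 0.696468)
phase 2: p=0.6061, T=0.610, ωT=1.896429, cosh=3.406083, sinh=3.255979; start (x,ẋ)=(0.428664, 0.696468) → end (x,ẋ)=(0.731158, 0.576135)
phase 3: p=0.8535, T=0.684, ωT=2.126488, cosh=4.252309, sinh=4.133053; start (x,ẋ)=(0.731158, 0.576135) → end (x,ẋ)=(1.099192, 0.877897)
phase 4: p=1.1252, T=0.339, ωT=1.053917, cosh=1.608718, sinh=1.260149; start (x,ẋ)=(1.099192, 0.877897) → end (x,ẋ)=(1.439203, 1.310397)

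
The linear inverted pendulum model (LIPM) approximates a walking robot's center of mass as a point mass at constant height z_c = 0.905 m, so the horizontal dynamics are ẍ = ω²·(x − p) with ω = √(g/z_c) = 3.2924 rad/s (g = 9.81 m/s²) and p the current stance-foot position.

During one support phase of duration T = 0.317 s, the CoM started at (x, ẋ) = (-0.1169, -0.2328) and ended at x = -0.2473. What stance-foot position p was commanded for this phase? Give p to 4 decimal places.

ωT = 3.2924·0.317 = 1.043691; cosh(ωT) = 1.595915, sinh(ωT) = 1.243763
x(T) = p + (x₀−p)·cosh(ωT) + (ẋ₀/ω)·sinh(ωT) ⇒ p·(1 − cosh) = x(T) − x₀·cosh − (ẋ₀/ω)·sinh
numerator   = -0.2473 − (-0.1169)·1.595915 − (-0.2328/3.2924)·1.243763 = 0.027207
denominator = 1 − 1.595915 = -0.595915
p = 0.027207 / -0.595915 = -0.0457

p = -0.0457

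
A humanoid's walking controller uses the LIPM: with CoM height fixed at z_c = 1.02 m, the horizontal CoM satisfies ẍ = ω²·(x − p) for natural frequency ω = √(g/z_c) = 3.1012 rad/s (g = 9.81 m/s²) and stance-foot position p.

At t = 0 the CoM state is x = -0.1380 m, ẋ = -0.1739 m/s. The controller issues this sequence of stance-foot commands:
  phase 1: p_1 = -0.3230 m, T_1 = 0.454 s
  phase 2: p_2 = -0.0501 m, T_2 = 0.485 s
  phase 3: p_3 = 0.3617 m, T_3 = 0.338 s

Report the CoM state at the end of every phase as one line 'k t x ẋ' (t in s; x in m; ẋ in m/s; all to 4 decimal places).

phase 1: p=-0.3230, T=0.454, ωT=1.407945, cosh=2.166096, sinh=1.921450; start (x,ẋ)=(-0.138000, -0.173900) → end (x,ẋ)=(-0.030018, 0.725694)
phase 2: p=-0.0501, T=0.485, ωT=1.504082, cosh=2.361121, sinh=2.138900; start (x,ẋ)=(-0.030018, 0.725694) → end (x,ẋ)=(0.497828, 1.846661)
phase 3: p=0.3617, T=0.338, ωT=1.048206, cosh=1.601547, sinh=1.250981; start (x,ẋ)=(0.497828, 1.846661) → end (x,ẋ)=(1.324633, 3.485630)

1 0.4540 -0.0300 0.7257
2 0.9390 0.4978 1.8467
3 1.2770 1.3246 3.4856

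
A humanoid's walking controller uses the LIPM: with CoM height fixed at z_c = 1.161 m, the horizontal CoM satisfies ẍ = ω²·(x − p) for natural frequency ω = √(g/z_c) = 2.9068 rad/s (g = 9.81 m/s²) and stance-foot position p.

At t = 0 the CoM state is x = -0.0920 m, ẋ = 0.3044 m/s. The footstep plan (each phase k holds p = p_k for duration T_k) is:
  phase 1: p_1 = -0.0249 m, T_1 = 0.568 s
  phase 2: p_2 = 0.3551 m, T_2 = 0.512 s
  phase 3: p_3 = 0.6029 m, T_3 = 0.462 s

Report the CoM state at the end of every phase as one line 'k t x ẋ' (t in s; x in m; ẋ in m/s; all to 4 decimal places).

phase 1: p=-0.0249, T=0.568, ωT=1.651062, cosh=2.702180, sinh=2.510334; start (x,ẋ)=(-0.092000, 0.304400) → end (x,ẋ)=(0.056666, 0.332912)
phase 2: p=0.3551, T=0.512, ωT=1.488282, cosh=2.327619, sinh=2.101859; start (x,ẋ)=(0.056666, 0.332912) → end (x,ẋ)=(-0.098818, -1.048445)
phase 3: p=0.6029, T=0.462, ωT=1.342942, cosh=2.045685, sinh=1.784609; start (x,ẋ)=(-0.098818, -1.048445) → end (x,ẋ)=(-1.476279, -5.784950)

1 0.5680 0.0567 0.3329
2 1.0800 -0.0988 -1.0484
3 1.5420 -1.4763 -5.7849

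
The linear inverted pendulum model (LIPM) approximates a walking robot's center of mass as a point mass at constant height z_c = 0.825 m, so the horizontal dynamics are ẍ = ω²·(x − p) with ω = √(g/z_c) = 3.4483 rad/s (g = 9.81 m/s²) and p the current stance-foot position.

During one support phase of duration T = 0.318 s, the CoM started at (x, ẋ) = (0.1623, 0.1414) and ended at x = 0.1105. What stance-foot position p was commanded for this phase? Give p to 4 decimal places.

ωT = 3.4483·0.318 = 1.096559; cosh(ωT) = 1.663933, sinh(ωT) = 1.329915
x(T) = p + (x₀−p)·cosh(ωT) + (ẋ₀/ω)·sinh(ωT) ⇒ p·(1 − cosh) = x(T) − x₀·cosh − (ẋ₀/ω)·sinh
numerator   = 0.1105 − (0.1623)·1.663933 − (0.1414/3.4483)·1.329915 = -0.214090
denominator = 1 − 1.663933 = -0.663933
p = -0.214090 / -0.663933 = 0.3225

p = 0.3225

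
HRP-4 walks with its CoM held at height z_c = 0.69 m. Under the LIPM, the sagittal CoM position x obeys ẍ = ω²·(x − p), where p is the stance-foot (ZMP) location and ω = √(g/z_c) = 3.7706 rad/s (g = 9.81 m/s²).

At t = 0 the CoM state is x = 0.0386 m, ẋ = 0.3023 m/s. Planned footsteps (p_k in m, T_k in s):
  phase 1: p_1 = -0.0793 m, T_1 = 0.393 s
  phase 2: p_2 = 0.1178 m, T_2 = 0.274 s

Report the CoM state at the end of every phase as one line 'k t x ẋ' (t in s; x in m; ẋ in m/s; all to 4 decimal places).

1 0.3930 0.3609 1.6273
2 0.6670 1.0321 3.7003

phase 1: p=-0.0793, T=0.393, ωT=1.481846, cosh=2.314140, sinh=2.086922; start (x,ẋ)=(0.038600, 0.302300) → end (x,ẋ)=(0.360852, 1.627313)
phase 2: p=0.1178, T=0.274, ωT=1.033144, cosh=1.582887, sinh=1.227001; start (x,ẋ)=(0.360852, 1.627313) → end (x,ẋ)=(1.032072, 3.700338)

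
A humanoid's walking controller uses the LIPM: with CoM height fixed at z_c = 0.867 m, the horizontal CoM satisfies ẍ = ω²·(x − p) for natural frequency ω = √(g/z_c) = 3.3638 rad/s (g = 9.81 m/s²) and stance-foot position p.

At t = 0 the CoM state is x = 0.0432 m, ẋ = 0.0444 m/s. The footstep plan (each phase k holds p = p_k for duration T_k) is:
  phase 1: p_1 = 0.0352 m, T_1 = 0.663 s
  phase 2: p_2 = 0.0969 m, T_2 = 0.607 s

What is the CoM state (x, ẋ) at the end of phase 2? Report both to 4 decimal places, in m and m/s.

phase 1: p=0.0352, T=0.663, ωT=2.230199, cosh=4.704614, sinh=4.597107; start (x,ẋ)=(0.043200, 0.044400) → end (x,ẋ)=(0.133516, 0.332595)
phase 2: p=0.0969, T=0.607, ωT=2.041827, cosh=3.917231, sinh=3.787439; start (x,ẋ)=(0.133516, 0.332595) → end (x,ẋ)=(0.614814, 1.769342)

x = 0.6148, ẋ = 1.7693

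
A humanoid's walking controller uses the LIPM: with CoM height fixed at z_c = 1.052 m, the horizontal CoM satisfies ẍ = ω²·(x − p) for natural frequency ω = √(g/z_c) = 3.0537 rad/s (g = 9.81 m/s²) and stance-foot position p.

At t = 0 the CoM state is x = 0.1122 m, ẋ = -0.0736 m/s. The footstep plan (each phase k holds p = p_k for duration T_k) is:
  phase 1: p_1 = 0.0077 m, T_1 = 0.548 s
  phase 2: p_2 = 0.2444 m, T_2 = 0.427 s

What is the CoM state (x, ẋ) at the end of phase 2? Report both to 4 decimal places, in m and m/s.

x = 0.5689, ẋ = 1.1672

phase 1: p=0.0077, T=0.548, ωT=1.673428, cosh=2.759005, sinh=2.571402; start (x,ẋ)=(0.112200, -0.073600) → end (x,ẋ)=(0.234040, 0.617502)
phase 2: p=0.2444, T=0.427, ωT=1.303930, cosh=1.977604, sinh=1.706141; start (x,ẋ)=(0.234040, 0.617502) → end (x,ẋ)=(0.568919, 1.167199)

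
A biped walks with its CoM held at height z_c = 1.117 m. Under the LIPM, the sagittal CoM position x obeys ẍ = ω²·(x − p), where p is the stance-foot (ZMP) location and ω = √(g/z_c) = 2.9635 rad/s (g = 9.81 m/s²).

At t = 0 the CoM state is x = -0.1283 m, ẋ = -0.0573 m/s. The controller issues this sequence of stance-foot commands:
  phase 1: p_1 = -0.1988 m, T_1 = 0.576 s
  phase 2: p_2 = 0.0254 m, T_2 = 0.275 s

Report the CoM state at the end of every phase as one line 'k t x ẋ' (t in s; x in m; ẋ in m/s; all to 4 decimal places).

phase 1: p=-0.1988, T=0.576, ωT=1.706976, cosh=2.846840, sinh=2.665427; start (x,ẋ)=(-0.128300, -0.057300) → end (x,ẋ)=(-0.049634, 0.393755)
phase 2: p=0.0254, T=0.275, ωT=0.814963, cosh=1.350873, sinh=0.908218; start (x,ẋ)=(-0.049634, 0.393755) → end (x,ẋ)=(0.044711, 0.329958)

1 0.5760 -0.0496 0.3938
2 0.8510 0.0447 0.3300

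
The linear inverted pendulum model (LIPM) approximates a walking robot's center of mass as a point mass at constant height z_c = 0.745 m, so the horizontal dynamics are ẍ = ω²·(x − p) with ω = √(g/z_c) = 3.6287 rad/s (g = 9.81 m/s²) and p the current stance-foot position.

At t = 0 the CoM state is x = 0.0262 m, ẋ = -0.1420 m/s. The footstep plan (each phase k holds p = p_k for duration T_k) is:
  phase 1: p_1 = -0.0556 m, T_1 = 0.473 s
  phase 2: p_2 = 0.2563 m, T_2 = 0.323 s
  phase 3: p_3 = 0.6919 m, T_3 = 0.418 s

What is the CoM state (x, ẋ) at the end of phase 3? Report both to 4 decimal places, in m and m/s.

phase 1: p=-0.0556, T=0.473, ωT=1.716375, cosh=2.872019, sinh=2.692303; start (x,ẋ)=(0.026200, -0.142000) → end (x,ẋ)=(0.073975, 0.391323)
phase 2: p=0.2563, T=0.323, ωT=1.172070, cosh=1.769197, sinh=1.459472; start (x,ẋ)=(0.073975, 0.391323) → end (x,ẋ)=(0.091122, -0.273264)
phase 3: p=0.6919, T=0.418, ωT=1.516797, cosh=2.388508, sinh=2.169094; start (x,ẋ)=(0.091122, -0.273264) → end (x,ẋ)=(-0.906410, -5.381415)

x = -0.9064, ẋ = -5.3814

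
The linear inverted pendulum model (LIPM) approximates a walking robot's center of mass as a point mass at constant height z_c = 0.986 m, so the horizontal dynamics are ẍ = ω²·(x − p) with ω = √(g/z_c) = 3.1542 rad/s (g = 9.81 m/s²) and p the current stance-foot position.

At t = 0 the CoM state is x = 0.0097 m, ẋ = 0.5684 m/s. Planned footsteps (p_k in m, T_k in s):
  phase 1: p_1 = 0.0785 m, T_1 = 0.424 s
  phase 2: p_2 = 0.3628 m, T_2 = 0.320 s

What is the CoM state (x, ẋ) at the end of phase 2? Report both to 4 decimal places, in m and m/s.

x = 0.4912, ẋ = 0.8070

phase 1: p=0.0785, T=0.424, ωT=1.337381, cosh=2.035793, sinh=1.773261; start (x,ẋ)=(0.009700, 0.568400) → end (x,ẋ)=(0.257986, 0.772331)
phase 2: p=0.3628, T=0.320, ωT=1.009344, cosh=1.554129, sinh=1.189671; start (x,ẋ)=(0.257986, 0.772331) → end (x,ẋ)=(0.491207, 0.806994)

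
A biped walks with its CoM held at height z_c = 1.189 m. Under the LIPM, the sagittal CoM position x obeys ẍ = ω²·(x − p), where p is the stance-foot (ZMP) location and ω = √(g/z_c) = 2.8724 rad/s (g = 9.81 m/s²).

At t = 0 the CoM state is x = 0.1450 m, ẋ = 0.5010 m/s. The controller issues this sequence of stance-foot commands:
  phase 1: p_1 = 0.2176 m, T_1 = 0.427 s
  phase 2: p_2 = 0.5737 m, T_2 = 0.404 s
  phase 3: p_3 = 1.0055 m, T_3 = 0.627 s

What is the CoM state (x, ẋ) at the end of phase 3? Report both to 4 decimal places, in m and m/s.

phase 1: p=0.2176, T=0.427, ωT=1.226515, cosh=1.851320, sinh=1.558007; start (x,ẋ)=(0.145000, 0.501000) → end (x,ẋ)=(0.354940, 0.602610)
phase 2: p=0.5737, T=0.404, ωT=1.160450, cosh=1.752357, sinh=1.439011; start (x,ẋ)=(0.354940, 0.602610) → end (x,ẋ)=(0.492249, 0.151760)
phase 3: p=1.0055, T=0.627, ωT=1.800995, cosh=3.110402, sinh=2.945267; start (x,ẋ)=(0.492249, 0.151760) → end (x,ẋ)=(-0.435308, -3.870063)

x = -0.4353, ẋ = -3.8701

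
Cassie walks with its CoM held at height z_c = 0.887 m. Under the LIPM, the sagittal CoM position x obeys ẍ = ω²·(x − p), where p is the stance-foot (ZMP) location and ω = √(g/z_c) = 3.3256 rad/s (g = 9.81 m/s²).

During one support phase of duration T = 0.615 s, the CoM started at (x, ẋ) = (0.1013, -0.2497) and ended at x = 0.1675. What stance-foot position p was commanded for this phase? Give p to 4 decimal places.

ωT = 3.3256·0.615 = 2.045244; cosh(ωT) = 3.930197, sinh(ωT) = 3.800848
x(T) = p + (x₀−p)·cosh(ωT) + (ẋ₀/ω)·sinh(ωT) ⇒ p·(1 − cosh) = x(T) − x₀·cosh − (ẋ₀/ω)·sinh
numerator   = 0.1675 − (0.1013)·3.930197 − (-0.2497/3.3256)·3.800848 = 0.054755
denominator = 1 − 3.930197 = -2.930197
p = 0.054755 / -2.930197 = -0.0187

p = -0.0187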